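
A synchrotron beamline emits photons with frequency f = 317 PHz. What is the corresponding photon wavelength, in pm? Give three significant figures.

946 pm

In SI units: f = 317 PHz = 3.17·10^17 Hz.
The photon relation is λ = c/f, giving λ = 9.457·10^-10 m.
Converting to pm: λ = 945.7 pm ≈ 946 pm.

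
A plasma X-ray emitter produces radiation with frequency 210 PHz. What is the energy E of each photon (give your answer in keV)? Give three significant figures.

0.868 keV

(h = 6.62607015·10^-34 J·s, 1 eV = 1.602176634·10^-19 J.)
In SI units: f = 210 PHz = 2.1·10^17 Hz.
For a photon E = hf, so E = 1.391·10^-16 J.
Converting to keV: E = 0.8685 keV ≈ 0.868 keV.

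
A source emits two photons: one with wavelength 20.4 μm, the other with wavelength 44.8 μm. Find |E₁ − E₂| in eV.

0.0331 eV

Using E = hc/λ: E₁ = 9.737e-21 J, E₂ = 4.434e-21 J.
|ΔE| = |9.737e-21 − 4.434e-21| = 5.30e-21 J = 0.0331 eV.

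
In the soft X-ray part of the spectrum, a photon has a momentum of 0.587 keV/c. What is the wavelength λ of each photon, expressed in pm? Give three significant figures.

(h = 6.62607015e-34 J·s, c = 2.99792458e8 m/s, 1 eV = 1.602176634e-19 J.)
Convert to SI: p = 0.587 keV/c = 3.1371e-25 kg·m/s.
For a photon λ = h/p, so λ = 2.112e-9 m.
Converting to pm: λ = 2112 pm ≈ 2110 pm.

2110 pm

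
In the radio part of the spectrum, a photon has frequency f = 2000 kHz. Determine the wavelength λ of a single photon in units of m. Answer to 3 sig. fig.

150 m

In SI units: f = 2000 kHz = 2.0e6 Hz.
The photon relation is λ = c/f, giving λ = 149.9 m.
So λ ≈ 150 m.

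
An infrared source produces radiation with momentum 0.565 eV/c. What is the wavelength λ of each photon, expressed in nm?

Take h = 6.62607015·10^-34 J·s, c = 2.99792458·10^8 m/s, 1 eV = 1.602176634·10^-19 J.
First convert: p = 0.565 eV/c = 3.0195·10^-28 kg·m/s.
Since λ = h/p for a photon, λ = 2.194·10^-6 m.
Converting to nm: λ = 2194 nm ≈ 2190 nm.

2190 nm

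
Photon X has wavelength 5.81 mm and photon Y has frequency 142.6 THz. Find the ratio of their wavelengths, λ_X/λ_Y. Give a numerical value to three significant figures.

2760

λ_X = 0.005810 m (from wavelength = 5.81 mm, via λ given directly).
λ_Y = 2.102e-6 m (from frequency = 142.6 THz, via λ = c/f).
Ratio = 0.005810 / 2.102e-6 = 2760.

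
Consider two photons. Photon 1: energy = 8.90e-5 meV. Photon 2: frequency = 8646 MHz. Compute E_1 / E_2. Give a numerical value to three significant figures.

E_1 = 1.426e-26 J (from energy = 8.90e-5 meV, via E given directly).
E_2 = 5.729e-24 J (from frequency = 8646 MHz, via E = hf).
Ratio = 1.426e-26 / 5.729e-24 = 2.49e-3.

2.49e-3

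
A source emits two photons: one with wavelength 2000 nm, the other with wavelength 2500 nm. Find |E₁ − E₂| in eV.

0.124 eV

Using E = hc/λ: E₁ = 9.932 × 10^-20 J, E₂ = 7.946 × 10^-20 J.
|ΔE| = |9.932 × 10^-20 − 7.946 × 10^-20| = 1.99 × 10^-20 J = 0.124 eV.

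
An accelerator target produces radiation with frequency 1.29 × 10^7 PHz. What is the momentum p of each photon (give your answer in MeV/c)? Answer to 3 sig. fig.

Convert to SI: f = 1.29 × 10^7 PHz = 1.29 × 10^22 Hz.
For a photon p = hf/c, so p = 2.851 × 10^-20 kg·m/s.
Converting to MeV/c: p = 53.35 MeV/c ≈ 53.4 MeV/c.

53.4 MeV/c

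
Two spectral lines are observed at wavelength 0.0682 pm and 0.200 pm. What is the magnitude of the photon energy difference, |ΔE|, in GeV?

0.0120 GeV

Using E = hc/λ: E₁ = 2.913e-12 J, E₂ = 9.932e-13 J.
|ΔE| = |2.913e-12 − 9.932e-13| = 1.92e-12 J = 0.0120 GeV.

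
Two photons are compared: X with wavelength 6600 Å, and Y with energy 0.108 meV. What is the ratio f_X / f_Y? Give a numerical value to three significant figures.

1.74·10^4

f_X = 4.542·10^14 Hz (from wavelength = 6600 Å, via f = c/λ).
f_Y = 2.611·10^10 Hz (from energy = 0.108 meV, via f = E/h).
Ratio = 4.542·10^14 / 2.611·10^10 = 1.74·10^4.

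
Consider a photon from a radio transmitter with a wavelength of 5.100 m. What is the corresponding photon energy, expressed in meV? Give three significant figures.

Use h = 6.62607015 × 10^-34 J·s, c = 2.99792458 × 10^8 m/s, 1 eV = 1.602176634 × 10^-19 J.
Since E = hc/λ for a photon, E = 3.895 × 10^-26 J.
Converting to meV: E = 2.431 × 10^-4 meV ≈ 2.43 × 10^-4 meV.

2.43 × 10^-4 meV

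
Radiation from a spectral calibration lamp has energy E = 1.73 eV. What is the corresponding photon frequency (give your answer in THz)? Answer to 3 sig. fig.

Use h = 6.62607015e-34 J·s, 1 eV = 1.602176634e-19 J.
First convert: E = 1.73 eV = 2.7718e-19 J.
Apply f = E/h: f = 4.183e14 Hz.
Converting to THz: f = 418.3 THz ≈ 418 THz.

418 THz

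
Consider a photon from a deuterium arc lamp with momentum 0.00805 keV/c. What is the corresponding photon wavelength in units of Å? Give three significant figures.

First convert: p = 0.00805 keV/c = 4.3022e-27 kg·m/s.
For a photon λ = h/p, so λ = 1.540e-7 m.
Converting to Å: λ = 1540 Å ≈ 1540 Å.

1540 Å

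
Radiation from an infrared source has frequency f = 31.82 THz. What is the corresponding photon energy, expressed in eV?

0.132 eV

First convert: f = 31.82 THz = 3.182 × 10^13 Hz.
The photon relation is E = hf, giving E = 2.108 × 10^-20 J.
Converting to eV: E = 0.1316 eV ≈ 0.132 eV.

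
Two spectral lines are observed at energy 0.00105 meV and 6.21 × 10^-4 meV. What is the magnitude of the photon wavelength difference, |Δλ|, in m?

0.816 m

Using λ = hc/E: λ₁ = 1.181 m, λ₂ = 1.997 m.
|Δλ| = |1.181 − 1.997| = 0.816 m.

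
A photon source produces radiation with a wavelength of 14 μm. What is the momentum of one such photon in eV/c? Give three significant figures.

Take h = 6.62607015e-34 J·s, c = 2.99792458e8 m/s, 1 eV = 1.602176634e-19 J.
First convert: λ = 14 μm = 1.4e-5 m.
Since p = h/λ for a photon, p = 4.733e-29 kg·m/s.
Converting to eV/c: p = 0.08856 eV/c ≈ 0.0886 eV/c.

0.0886 eV/c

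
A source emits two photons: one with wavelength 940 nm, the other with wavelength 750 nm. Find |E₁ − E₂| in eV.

Using E = hc/λ: E₁ = 2.113 × 10^-19 J, E₂ = 2.649 × 10^-19 J.
|ΔE| = |2.113 × 10^-19 − 2.649 × 10^-19| = 5.35 × 10^-20 J = 0.334 eV.

0.334 eV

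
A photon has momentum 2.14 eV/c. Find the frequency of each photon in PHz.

0.517 PHz

Take h = 6.62607015 × 10^-34 J·s, c = 2.99792458 × 10^8 m/s, 1 eV = 1.602176634 × 10^-19 J.
Convert to SI: p = 2.14 eV/c = 1.1437 × 10^-27 kg·m/s.
Apply f = pc/h: f = 5.174 × 10^14 Hz.
Converting to PHz: f = 0.5174 PHz ≈ 0.517 PHz.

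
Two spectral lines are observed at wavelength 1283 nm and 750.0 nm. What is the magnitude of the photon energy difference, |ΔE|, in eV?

Using E = hc/λ: E₁ = 1.5483 × 10^-19 J, E₂ = 2.6486 × 10^-19 J.
|ΔE| = |1.5483 × 10^-19 − 2.6486 × 10^-19| = 1.10 × 10^-19 J = 0.687 eV.

0.687 eV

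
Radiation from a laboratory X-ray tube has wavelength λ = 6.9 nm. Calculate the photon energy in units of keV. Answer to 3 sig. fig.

In SI units: λ = 6.9 nm = 6.9e-9 m.
Apply E = hc/λ: E = 2.879e-17 J.
Converting to keV: E = 0.1797 keV ≈ 0.180 keV.

0.180 keV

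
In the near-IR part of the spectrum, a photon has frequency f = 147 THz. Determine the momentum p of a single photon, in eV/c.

0.608 eV/c

Use h = 6.62607015e-34 J·s, c = 2.99792458e8 m/s, 1 eV = 1.602176634e-19 J.
In SI units: f = 147 THz = 1.47e14 Hz.
Apply p = hf/c: p = 3.249e-28 kg·m/s.
Converting to eV/c: p = 0.6079 eV/c ≈ 0.608 eV/c.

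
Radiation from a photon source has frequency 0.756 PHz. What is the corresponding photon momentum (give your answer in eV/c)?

Take h = 6.62607015e-34 J·s, c = 2.99792458e8 m/s, 1 eV = 1.602176634e-19 J.
In SI units: f = 0.756 PHz = 7.56e14 Hz.
The photon relation is p = hf/c, giving p = 1.671e-27 kg·m/s.
Converting to eV/c: p = 3.127 eV/c ≈ 3.13 eV/c.

3.13 eV/c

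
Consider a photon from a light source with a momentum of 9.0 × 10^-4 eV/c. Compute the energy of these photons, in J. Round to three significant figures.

Use c = 2.99792458 × 10^8 m/s, 1 eV = 1.602176634 × 10^-19 J.
First convert: p = 9.0 × 10^-4 eV/c = 4.8099 × 10^-31 kg·m/s.
For a photon E = pc, so E = 1.442 × 10^-22 J.
So E ≈ 1.44 × 10^-22 J.

1.44 × 10^-22 J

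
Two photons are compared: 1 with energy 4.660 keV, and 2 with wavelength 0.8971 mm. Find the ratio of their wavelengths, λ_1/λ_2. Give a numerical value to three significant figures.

λ_1 = 2.661·10^-10 m (from energy = 4.660 keV, via λ = hc/E).
λ_2 = 8.971·10^-4 m (from wavelength = 0.8971 mm, via λ given directly).
Ratio = 2.661·10^-10 / 8.971·10^-4 = 2.97·10^-7.

2.97·10^-7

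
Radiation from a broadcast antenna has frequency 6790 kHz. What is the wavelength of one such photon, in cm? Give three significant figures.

(c = 2.99792458e8 m/s.)
In SI units: f = 6790 kHz = 6.79e6 Hz.
The photon relation is λ = c/f, giving λ = 44.15 m.
Converting to cm: λ = 4415 cm ≈ 4420 cm.

4420 cm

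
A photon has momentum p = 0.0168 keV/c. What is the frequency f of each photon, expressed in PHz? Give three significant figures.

4.06 PHz

In SI units: p = 0.0168 keV/c = 8.9784e-27 kg·m/s.
Since f = pc/h for a photon, f = 4.062e15 Hz.
Converting to PHz: f = 4.062 PHz ≈ 4.06 PHz.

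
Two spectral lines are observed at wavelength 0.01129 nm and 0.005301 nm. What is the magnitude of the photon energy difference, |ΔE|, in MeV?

0.124 MeV

Using E = hc/λ: E₁ = 1.7595 × 10^-14 J, E₂ = 3.7473 × 10^-14 J.
|ΔE| = |1.7595 × 10^-14 − 3.7473 × 10^-14| = 1.99 × 10^-14 J = 0.124 MeV.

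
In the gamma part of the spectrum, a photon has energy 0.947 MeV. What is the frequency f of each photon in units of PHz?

Use h = 6.62607015e-34 J·s, 1 eV = 1.602176634e-19 J.
First convert: E = 0.947 MeV = 1.5173e-13 J.
Since f = E/h for a photon, f = 2.290e20 Hz.
Converting to PHz: f = 229000 PHz ≈ 2.29e5 PHz.

2.29e5 PHz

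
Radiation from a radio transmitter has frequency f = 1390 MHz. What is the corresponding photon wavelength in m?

Use c = 2.99792458·10^8 m/s.
In SI units: f = 1390 MHz = 1.39·10^9 Hz.
The photon relation is λ = c/f, giving λ = 0.2157 m.
So λ ≈ 0.216 m.

0.216 m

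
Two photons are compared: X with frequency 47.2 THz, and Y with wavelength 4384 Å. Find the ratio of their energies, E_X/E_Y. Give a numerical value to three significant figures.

0.0690

E_X = 3.128e-20 J (from frequency = 47.2 THz, via E = hf).
E_Y = 4.531e-19 J (from wavelength = 4384 Å, via E = hc/λ).
Ratio = 3.128e-20 / 4.531e-19 = 0.0690.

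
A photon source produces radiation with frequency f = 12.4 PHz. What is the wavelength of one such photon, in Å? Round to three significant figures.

242 Å

In SI units: f = 12.4 PHz = 1.24·10^16 Hz.
Since λ = c/f for a photon, λ = 2.418·10^-8 m.
Converting to Å: λ = 241.8 Å ≈ 242 Å.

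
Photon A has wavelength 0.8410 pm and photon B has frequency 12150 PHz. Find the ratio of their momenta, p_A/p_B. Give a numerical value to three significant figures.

p_A = 7.879e-22 kg·m/s (from wavelength = 0.8410 pm, via p = h/λ).
p_B = 2.685e-23 kg·m/s (from frequency = 12150 PHz, via p = hf/c).
Ratio = 7.879e-22 / 2.685e-23 = 29.3.

29.3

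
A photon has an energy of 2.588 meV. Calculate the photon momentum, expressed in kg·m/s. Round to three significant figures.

1.38 × 10^-30 kg·m/s

Convert to SI: E = 2.588 meV = 4.1464 × 10^-22 J.
Apply p = E/c: p = 1.383 × 10^-30 kg·m/s.
So p ≈ 1.38 × 10^-30 kg·m/s.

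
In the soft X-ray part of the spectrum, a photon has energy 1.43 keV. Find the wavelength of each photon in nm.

0.867 nm

Take h = 6.62607015e-34 J·s, c = 2.99792458e8 m/s, 1 eV = 1.602176634e-19 J.
First convert: E = 1.43 keV = 2.2911e-16 J.
Apply λ = hc/E: λ = 8.670e-10 m.
Converting to nm: λ = 0.8670 nm ≈ 0.867 nm.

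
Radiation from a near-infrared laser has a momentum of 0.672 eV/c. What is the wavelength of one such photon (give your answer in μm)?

Convert to SI: p = 0.672 eV/c = 3.5914 × 10^-28 kg·m/s.
Apply λ = h/p: λ = 1.845 × 10^-6 m.
Converting to μm: λ = 1.845 μm ≈ 1.85 μm.

1.85 μm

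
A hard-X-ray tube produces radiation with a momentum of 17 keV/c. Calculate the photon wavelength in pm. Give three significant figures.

72.9 pm

First convert: p = 17 keV/c = 9.0853 × 10^-24 kg·m/s.
For a photon λ = h/p, so λ = 7.293 × 10^-11 m.
Converting to pm: λ = 72.93 pm ≈ 72.9 pm.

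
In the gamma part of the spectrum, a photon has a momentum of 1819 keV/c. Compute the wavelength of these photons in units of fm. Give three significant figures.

Take h = 6.62607015·10^-34 J·s, c = 2.99792458·10^8 m/s, 1 eV = 1.602176634·10^-19 J.
Convert to SI: p = 1819 keV/c = 9.7213·10^-22 kg·m/s.
Since λ = h/p for a photon, λ = 6.816·10^-13 m.
Converting to fm: λ = 681.6 fm ≈ 682 fm.

682 fm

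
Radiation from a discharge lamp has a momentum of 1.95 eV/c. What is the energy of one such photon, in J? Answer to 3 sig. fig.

(c = 2.99792458e8 m/s, 1 eV = 1.602176634e-19 J.)
In SI units: p = 1.95 eV/c = 1.0421e-27 kg·m/s.
Apply E = pc: E = 3.124e-19 J.
So E ≈ 3.12e-19 J.

3.12e-19 J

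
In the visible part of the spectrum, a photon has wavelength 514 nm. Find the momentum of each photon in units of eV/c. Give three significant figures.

(h = 6.62607015·10^-34 J·s, c = 2.99792458·10^8 m/s, 1 eV = 1.602176634·10^-19 J.)
First convert: λ = 514 nm = 5.14·10^-7 m.
Apply p = h/λ: p = 1.289·10^-27 kg·m/s.
Converting to eV/c: p = 2.412 eV/c ≈ 2.41 eV/c.

2.41 eV/c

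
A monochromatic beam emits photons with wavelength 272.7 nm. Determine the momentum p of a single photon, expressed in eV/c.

4.55 eV/c

Use h = 6.62607015 × 10^-34 J·s, c = 2.99792458 × 10^8 m/s, 1 eV = 1.602176634 × 10^-19 J.
Convert to SI: λ = 272.7 nm = 2.727 × 10^-7 m.
Apply p = h/λ: p = 2.430 × 10^-27 kg·m/s.
Converting to eV/c: p = 4.547 eV/c ≈ 4.55 eV/c.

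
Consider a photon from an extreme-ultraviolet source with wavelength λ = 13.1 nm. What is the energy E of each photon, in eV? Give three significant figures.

94.6 eV

Use h = 6.62607015e-34 J·s, c = 2.99792458e8 m/s, 1 eV = 1.602176634e-19 J.
In SI units: λ = 13.1 nm = 1.31e-8 m.
Since E = hc/λ for a photon, E = 1.516e-17 J.
Converting to eV: E = 94.64 eV ≈ 94.6 eV.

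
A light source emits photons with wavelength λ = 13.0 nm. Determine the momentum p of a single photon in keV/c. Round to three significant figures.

0.0954 keV/c

Take h = 6.62607015e-34 J·s, c = 2.99792458e8 m/s, 1 eV = 1.602176634e-19 J.
In SI units: λ = 13.0 nm = 1.30e-8 m.
The photon relation is p = h/λ, giving p = 5.097e-26 kg·m/s.
Converting to keV/c: p = 0.09537 keV/c ≈ 0.0954 keV/c.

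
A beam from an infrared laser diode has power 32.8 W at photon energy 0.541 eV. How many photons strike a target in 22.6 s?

Total energy: E_total = P·t = 32.8 × 22.6 = 741.3 J.
Per-photon energy: E = 8.668·10^-20 J.
N = E_total / E_photon = 8.55·10^21.

8.55·10^21 photons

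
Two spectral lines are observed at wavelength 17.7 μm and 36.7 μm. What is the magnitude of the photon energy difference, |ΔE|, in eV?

0.0363 eV

Using E = hc/λ: E₁ = 1.122 × 10^-20 J, E₂ = 5.413 × 10^-21 J.
|ΔE| = |1.122 × 10^-20 − 5.413 × 10^-21| = 5.81 × 10^-21 J = 0.0363 eV.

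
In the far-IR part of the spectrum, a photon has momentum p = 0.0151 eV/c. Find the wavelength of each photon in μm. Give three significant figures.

Convert to SI: p = 0.0151 eV/c = 8.0699 × 10^-30 kg·m/s.
Since λ = h/p for a photon, λ = 8.211 × 10^-5 m.
Converting to μm: λ = 82.11 μm ≈ 82.1 μm.

82.1 μm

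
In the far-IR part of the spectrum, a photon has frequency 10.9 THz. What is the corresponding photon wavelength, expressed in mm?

0.0275 mm

Take c = 2.99792458 × 10^8 m/s.
First convert: f = 10.9 THz = 1.09 × 10^13 Hz.
Apply λ = c/f: λ = 2.750 × 10^-5 m.
Converting to mm: λ = 0.02750 mm ≈ 0.0275 mm.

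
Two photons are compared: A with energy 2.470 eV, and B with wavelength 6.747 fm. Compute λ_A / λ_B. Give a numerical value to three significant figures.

7.44 × 10^7

λ_A = 5.020 × 10^-7 m (from energy = 2.470 eV, via λ = hc/E).
λ_B = 6.747 × 10^-15 m (from wavelength = 6.747 fm, via λ given directly).
Ratio = 5.020 × 10^-7 / 6.747 × 10^-15 = 7.44 × 10^7.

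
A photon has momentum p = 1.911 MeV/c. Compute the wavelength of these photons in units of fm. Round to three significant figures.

(h = 6.62607015 × 10^-34 J·s, c = 2.99792458 × 10^8 m/s, 1 eV = 1.602176634 × 10^-19 J.)
Convert to SI: p = 1.911 MeV/c = 1.0213 × 10^-21 kg·m/s.
Apply λ = h/p: λ = 6.488 × 10^-13 m.
Converting to fm: λ = 648.8 fm ≈ 649 fm.

649 fm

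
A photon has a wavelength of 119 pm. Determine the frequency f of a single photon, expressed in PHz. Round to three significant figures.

2520 PHz

Take c = 2.99792458 × 10^8 m/s.
First convert: λ = 119 pm = 1.19 × 10^-10 m.
Apply f = c/λ: f = 2.519 × 10^18 Hz.
Converting to PHz: f = 2519 PHz ≈ 2520 PHz.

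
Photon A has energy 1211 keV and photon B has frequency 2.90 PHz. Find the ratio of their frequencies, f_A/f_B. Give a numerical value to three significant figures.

f_A = 2.928e20 Hz (from energy = 1211 keV, via f = E/h).
f_B = 2.900e15 Hz (from frequency = 2.90 PHz, via f given directly).
Ratio = 2.928e20 / 2.900e15 = 1.01e5.

1.01e5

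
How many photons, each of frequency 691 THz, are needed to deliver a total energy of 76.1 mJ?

1.66 × 10^17 photons

Per-photon energy: E = 4.579 × 10^-19 J (from frequency = 691 THz).
N = E_total / E_photon = 0.0761 J / 4.579 × 10^-19 J = 1.66 × 10^17.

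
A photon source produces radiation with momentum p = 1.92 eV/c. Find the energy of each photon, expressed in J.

3.08e-19 J

(c = 2.99792458e8 m/s, 1 eV = 1.602176634e-19 J.)
First convert: p = 1.92 eV/c = 1.0261e-27 kg·m/s.
The photon relation is E = pc, giving E = 3.076e-19 J.
So E ≈ 3.08e-19 J.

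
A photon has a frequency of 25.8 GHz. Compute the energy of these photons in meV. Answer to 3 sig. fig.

0.107 meV

Take h = 6.62607015e-34 J·s, 1 eV = 1.602176634e-19 J.
Convert to SI: f = 25.8 GHz = 2.58e10 Hz.
The photon relation is E = hf, giving E = 1.710e-23 J.
Converting to meV: E = 0.1067 meV ≈ 0.107 meV.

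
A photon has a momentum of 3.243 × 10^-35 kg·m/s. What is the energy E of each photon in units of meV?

Take c = 2.99792458 × 10^8 m/s, 1 eV = 1.602176634 × 10^-19 J.
Since E = pc for a photon, E = 9.722 × 10^-27 J.
Converting to meV: E = 6.068 × 10^-5 meV ≈ 6.07 × 10^-5 meV.

6.07 × 10^-5 meV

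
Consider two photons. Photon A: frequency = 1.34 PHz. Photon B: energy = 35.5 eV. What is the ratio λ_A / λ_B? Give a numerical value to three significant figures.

6.41

λ_A = 2.237 × 10^-7 m (from frequency = 1.34 PHz, via λ = c/f).
λ_B = 3.493 × 10^-8 m (from energy = 35.5 eV, via λ = hc/E).
Ratio = 2.237 × 10^-7 / 3.493 × 10^-8 = 6.41.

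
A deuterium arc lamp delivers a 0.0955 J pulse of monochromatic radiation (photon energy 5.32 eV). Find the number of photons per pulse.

Per-photon energy: E = 8.524 × 10^-19 J (from energy = 5.32 eV).
N = E_total / E_photon = 0.0955 J / 8.524 × 10^-19 J = 1.12 × 10^17.

1.12 × 10^17 photons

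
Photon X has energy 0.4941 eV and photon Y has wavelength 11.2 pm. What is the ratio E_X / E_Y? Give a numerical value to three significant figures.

4.46e-6

E_X = 7.916e-20 J (from energy = 0.4941 eV, via E given directly).
E_Y = 1.774e-14 J (from wavelength = 11.2 pm, via E = hc/λ).
Ratio = 7.916e-20 / 1.774e-14 = 4.46e-6.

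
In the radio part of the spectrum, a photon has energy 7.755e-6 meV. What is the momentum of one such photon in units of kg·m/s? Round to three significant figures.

4.14e-36 kg·m/s

Convert to SI: E = 7.755e-6 meV = 1.2425e-27 J.
Apply p = E/c: p = 4.144e-36 kg·m/s.
So p ≈ 4.14e-36 kg·m/s.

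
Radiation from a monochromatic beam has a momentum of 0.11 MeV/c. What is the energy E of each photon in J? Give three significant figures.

1.76 × 10^-14 J

Use c = 2.99792458 × 10^8 m/s, 1 eV = 1.602176634 × 10^-19 J.
Convert to SI: p = 0.11 MeV/c = 5.8787 × 10^-23 kg·m/s.
For a photon E = pc, so E = 1.762 × 10^-14 J.
So E ≈ 1.76 × 10^-14 J.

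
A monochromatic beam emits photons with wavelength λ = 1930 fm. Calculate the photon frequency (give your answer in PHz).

1.55e5 PHz

First convert: λ = 1930 fm = 1.93e-12 m.
The photon relation is f = c/λ, giving f = 1.553e20 Hz.
Converting to PHz: f = 155300 PHz ≈ 1.55e5 PHz.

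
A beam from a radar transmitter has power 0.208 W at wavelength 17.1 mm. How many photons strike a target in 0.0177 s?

Total energy: E_total = P·t = 0.208 × 0.0177 = 0.003682 J.
Per-photon energy: E = 1.162 × 10^-23 J.
N = E_total / E_photon = 3.17 × 10^20.

3.17 × 10^20 photons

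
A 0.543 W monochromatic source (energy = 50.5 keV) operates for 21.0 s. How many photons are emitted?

Total energy: E_total = P·t = 0.543 × 21.0 = 11.40 J.
Per-photon energy: E = 8.091e-15 J.
N = E_total / E_photon = 1.41e15.

1.41e15 photons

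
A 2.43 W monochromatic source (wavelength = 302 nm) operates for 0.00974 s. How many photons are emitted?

3.60e16 photons

Total energy: E_total = P·t = 2.43 × 0.00974 = 0.02367 J.
Per-photon energy: E = 6.578e-19 J.
N = E_total / E_photon = 3.60e16.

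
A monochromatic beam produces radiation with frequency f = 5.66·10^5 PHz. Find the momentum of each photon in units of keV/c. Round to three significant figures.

2340 keV/c

Convert to SI: f = 5.66·10^5 PHz = 5.66·10^20 Hz.
The photon relation is p = hf/c, giving p = 1.251·10^-21 kg·m/s.
Converting to keV/c: p = 2341 keV/c ≈ 2340 keV/c.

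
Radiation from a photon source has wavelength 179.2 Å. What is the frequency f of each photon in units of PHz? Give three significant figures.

16.7 PHz

First convert: λ = 179.2 Å = 1.792e-8 m.
The photon relation is f = c/λ, giving f = 1.673e16 Hz.
Converting to PHz: f = 16.73 PHz ≈ 16.7 PHz.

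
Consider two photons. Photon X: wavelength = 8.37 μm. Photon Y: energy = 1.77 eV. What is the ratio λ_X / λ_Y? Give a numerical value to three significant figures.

11.9

λ_X = 8.370 × 10^-6 m (from wavelength = 8.37 μm, via λ given directly).
λ_Y = 7.005 × 10^-7 m (from energy = 1.77 eV, via λ = hc/E).
Ratio = 8.370 × 10^-6 / 7.005 × 10^-7 = 11.9.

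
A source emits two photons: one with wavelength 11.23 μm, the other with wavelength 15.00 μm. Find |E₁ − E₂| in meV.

27.7 meV

Using E = hc/λ: E₁ = 1.7689 × 10^-20 J, E₂ = 1.3243 × 10^-20 J.
|ΔE| = |1.7689 × 10^-20 − 1.3243 × 10^-20| = 4.45 × 10^-21 J = 27.7 meV.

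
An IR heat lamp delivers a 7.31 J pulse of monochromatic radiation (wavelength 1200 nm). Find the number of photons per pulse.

4.42 × 10^19 photons

Per-photon energy: E = 1.655 × 10^-19 J (from wavelength = 1200 nm).
N = E_total / E_photon = 7.31 J / 1.655 × 10^-19 J = 4.42 × 10^19.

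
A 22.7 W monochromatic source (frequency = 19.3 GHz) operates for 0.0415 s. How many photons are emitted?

7.37 × 10^22 photons

Total energy: E_total = P·t = 22.7 × 0.0415 = 0.9421 J.
Per-photon energy: E = 1.279 × 10^-23 J.
N = E_total / E_photon = 7.37 × 10^22.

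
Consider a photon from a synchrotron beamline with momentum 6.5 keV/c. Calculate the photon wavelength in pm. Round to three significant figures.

191 pm

(h = 6.62607015e-34 J·s, c = 2.99792458e8 m/s, 1 eV = 1.602176634e-19 J.)
Convert to SI: p = 6.5 keV/c = 3.4738e-24 kg·m/s.
For a photon λ = h/p, so λ = 1.907e-10 m.
Converting to pm: λ = 190.7 pm ≈ 191 pm.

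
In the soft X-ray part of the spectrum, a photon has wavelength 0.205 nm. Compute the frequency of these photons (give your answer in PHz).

1460 PHz

Convert to SI: λ = 0.205 nm = 2.05e-10 m.
The photon relation is f = c/λ, giving f = 1.462e18 Hz.
Converting to PHz: f = 1462 PHz ≈ 1460 PHz.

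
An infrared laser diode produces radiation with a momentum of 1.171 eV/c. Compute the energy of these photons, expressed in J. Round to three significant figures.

1.88e-19 J

Convert to SI: p = 1.171 eV/c = 6.2582e-28 kg·m/s.
The photon relation is E = pc, giving E = 1.876e-19 J.
So E ≈ 1.88e-19 J.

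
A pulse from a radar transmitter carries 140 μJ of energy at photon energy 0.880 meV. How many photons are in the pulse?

9.93 × 10^17 photons

Per-photon energy: E = 1.410 × 10^-22 J (from energy = 0.880 meV).
N = E_total / E_photon = 1.40 × 10^-4 J / 1.410 × 10^-22 J = 9.93 × 10^17.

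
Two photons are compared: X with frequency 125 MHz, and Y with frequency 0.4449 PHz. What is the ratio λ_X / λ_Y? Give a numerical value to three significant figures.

3.56 × 10^6

λ_X = 2.398 m (from frequency = 125 MHz, via λ = c/f).
λ_Y = 6.738 × 10^-7 m (from frequency = 0.4449 PHz, via λ = c/f).
Ratio = 2.398 / 6.738 × 10^-7 = 3.56 × 10^6.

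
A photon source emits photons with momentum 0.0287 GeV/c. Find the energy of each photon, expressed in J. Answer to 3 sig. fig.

First convert: p = 0.0287 GeV/c = 1.5338e-20 kg·m/s.
For a photon E = pc, so E = 4.598e-12 J.
So E ≈ 4.60e-12 J.

4.60e-12 J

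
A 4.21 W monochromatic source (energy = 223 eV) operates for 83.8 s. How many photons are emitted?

9.87e18 photons

Total energy: E_total = P·t = 4.21 × 83.8 = 352.8 J.
Per-photon energy: E = 3.573e-17 J.
N = E_total / E_photon = 9.87e18.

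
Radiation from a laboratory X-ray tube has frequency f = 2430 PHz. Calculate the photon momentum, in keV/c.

Take h = 6.62607015e-34 J·s, c = 2.99792458e8 m/s, 1 eV = 1.602176634e-19 J.
Convert to SI: f = 2430 PHz = 2.43e18 Hz.
Since p = hf/c for a photon, p = 5.371e-24 kg·m/s.
Converting to keV/c: p = 10.05 keV/c ≈ 10.0 keV/c.

10.0 keV/c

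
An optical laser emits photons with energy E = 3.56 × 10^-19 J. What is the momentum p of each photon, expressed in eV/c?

(c = 2.99792458 × 10^8 m/s, 1 eV = 1.602176634 × 10^-19 J.)
For a photon p = E/c, so p = 1.187 × 10^-27 kg·m/s.
Converting to eV/c: p = 2.222 eV/c ≈ 2.22 eV/c.

2.22 eV/c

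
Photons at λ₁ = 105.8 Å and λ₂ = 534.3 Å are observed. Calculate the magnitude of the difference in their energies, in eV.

Using E = hc/λ: E₁ = 1.8775e-17 J, E₂ = 3.7178e-18 J.
|ΔE| = |1.8775e-17 − 3.7178e-18| = 1.51e-17 J = 94.0 eV.

94.0 eV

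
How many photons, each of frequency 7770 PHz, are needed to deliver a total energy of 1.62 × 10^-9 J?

Per-photon energy: E = 5.148 × 10^-15 J (from frequency = 7770 PHz).
N = E_total / E_photon = 1.62 × 10^-9 J / 5.148 × 10^-15 J = 3.15 × 10^5.

3.15 × 10^5 photons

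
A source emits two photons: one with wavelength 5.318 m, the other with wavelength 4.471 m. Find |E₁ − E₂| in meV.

4.42 × 10^-5 meV

Using E = hc/λ: E₁ = 3.7353 × 10^-26 J, E₂ = 4.4430 × 10^-26 J.
|ΔE| = |3.7353 × 10^-26 − 4.4430 × 10^-26| = 7.08 × 10^-27 J = 4.42 × 10^-5 meV.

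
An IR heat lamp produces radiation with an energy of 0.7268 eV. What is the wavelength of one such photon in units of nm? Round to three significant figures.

In SI units: E = 0.7268 eV = 1.1645·10^-19 J.
Apply λ = hc/E: λ = 1.706·10^-6 m.
Converting to nm: λ = 1706 nm ≈ 1710 nm.

1710 nm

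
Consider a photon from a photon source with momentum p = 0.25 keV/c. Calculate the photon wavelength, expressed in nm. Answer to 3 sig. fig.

First convert: p = 0.25 keV/c = 1.3361 × 10^-25 kg·m/s.
Since λ = h/p for a photon, λ = 4.959 × 10^-9 m.
Converting to nm: λ = 4.959 nm ≈ 4.96 nm.

4.96 nm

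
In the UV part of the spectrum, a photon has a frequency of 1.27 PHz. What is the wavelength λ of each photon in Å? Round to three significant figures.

2360 Å

Convert to SI: f = 1.27 PHz = 1.27·10^15 Hz.
For a photon λ = c/f, so λ = 2.361·10^-7 m.
Converting to Å: λ = 2361 Å ≈ 2360 Å.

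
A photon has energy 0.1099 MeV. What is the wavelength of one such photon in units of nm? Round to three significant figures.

0.0113 nm

Convert to SI: E = 0.1099 MeV = 1.7608e-14 J.
The photon relation is λ = hc/E, giving λ = 1.128e-11 m.
Converting to nm: λ = 0.01128 nm ≈ 0.0113 nm.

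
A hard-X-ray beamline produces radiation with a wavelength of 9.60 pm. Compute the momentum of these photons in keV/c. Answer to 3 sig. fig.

129 keV/c

Take h = 6.62607015 × 10^-34 J·s, c = 2.99792458 × 10^8 m/s, 1 eV = 1.602176634 × 10^-19 J.
Convert to SI: λ = 9.60 pm = 9.60 × 10^-12 m.
For a photon p = h/λ, so p = 6.902 × 10^-23 kg·m/s.
Converting to keV/c: p = 129.2 keV/c ≈ 129 keV/c.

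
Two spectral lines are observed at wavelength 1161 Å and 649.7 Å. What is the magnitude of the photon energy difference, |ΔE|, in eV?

8.40 eV

Using E = hc/λ: E₁ = 1.7110e-18 J, E₂ = 3.0575e-18 J.
|ΔE| = |1.7110e-18 − 3.0575e-18| = 1.35e-18 J = 8.40 eV.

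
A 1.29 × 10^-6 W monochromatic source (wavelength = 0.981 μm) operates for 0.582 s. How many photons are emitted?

3.71 × 10^12 photons

Total energy: E_total = P·t = 1.29 × 10^-6 × 0.582 = 7.508 × 10^-7 J.
Per-photon energy: E = 2.025 × 10^-19 J.
N = E_total / E_photon = 3.71 × 10^12.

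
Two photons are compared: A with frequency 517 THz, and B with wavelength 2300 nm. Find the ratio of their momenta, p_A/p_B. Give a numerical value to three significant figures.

3.97

p_A = 1.143 × 10^-27 kg·m/s (from frequency = 517 THz, via p = hf/c).
p_B = 2.881 × 10^-28 kg·m/s (from wavelength = 2300 nm, via p = h/λ).
Ratio = 1.143 × 10^-27 / 2.881 × 10^-28 = 3.97.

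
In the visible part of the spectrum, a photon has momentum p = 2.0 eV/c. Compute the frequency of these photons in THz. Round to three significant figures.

In SI units: p = 2.0 eV/c = 1.0689 × 10^-27 kg·m/s.
Apply f = pc/h: f = 4.836 × 10^14 Hz.
Converting to THz: f = 483.6 THz ≈ 484 THz.

484 THz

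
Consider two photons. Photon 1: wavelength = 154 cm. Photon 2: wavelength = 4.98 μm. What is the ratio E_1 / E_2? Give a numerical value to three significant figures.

E_1 = 1.290 × 10^-25 J (from wavelength = 154 cm, via E = hc/λ).
E_2 = 3.989 × 10^-20 J (from wavelength = 4.98 μm, via E = hc/λ).
Ratio = 1.290 × 10^-25 / 3.989 × 10^-20 = 3.23 × 10^-6.

3.23 × 10^-6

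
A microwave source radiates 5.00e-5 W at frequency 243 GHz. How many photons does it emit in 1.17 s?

3.63e17 photons

Total energy: E_total = P·t = 5.00e-5 × 1.17 = 5.850e-5 J.
Per-photon energy: E = 1.610e-22 J.
N = E_total / E_photon = 3.63e17.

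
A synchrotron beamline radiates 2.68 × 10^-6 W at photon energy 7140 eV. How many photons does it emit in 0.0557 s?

Total energy: E_total = P·t = 2.68 × 10^-6 × 0.0557 = 1.493 × 10^-7 J.
Per-photon energy: E = 1.144 × 10^-15 J.
N = E_total / E_photon = 1.30 × 10^8.

1.30 × 10^8 photons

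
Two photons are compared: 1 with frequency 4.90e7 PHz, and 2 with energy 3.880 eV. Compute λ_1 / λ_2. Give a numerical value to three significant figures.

1.91e-8

λ_1 = 6.118e-15 m (from frequency = 4.90e7 PHz, via λ = c/f).
λ_2 = 3.195e-7 m (from energy = 3.880 eV, via λ = hc/E).
Ratio = 6.118e-15 / 3.195e-7 = 1.91e-8.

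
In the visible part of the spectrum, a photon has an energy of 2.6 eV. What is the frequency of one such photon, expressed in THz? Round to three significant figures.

Take h = 6.62607015e-34 J·s, 1 eV = 1.602176634e-19 J.
In SI units: E = 2.6 eV = 4.1657e-19 J.
For a photon f = E/h, so f = 6.287e14 Hz.
Converting to THz: f = 628.7 THz ≈ 629 THz.

629 THz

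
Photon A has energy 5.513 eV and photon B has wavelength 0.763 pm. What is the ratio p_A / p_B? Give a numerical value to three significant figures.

3.39 × 10^-6

p_A = 2.946 × 10^-27 kg·m/s (from energy = 5.513 eV, via p = E/c).
p_B = 8.684 × 10^-22 kg·m/s (from wavelength = 0.763 pm, via p = h/λ).
Ratio = 2.946 × 10^-27 / 8.684 × 10^-22 = 3.39 × 10^-6.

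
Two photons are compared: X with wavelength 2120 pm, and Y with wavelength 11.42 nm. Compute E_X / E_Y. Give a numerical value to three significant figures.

E_X = 9.370·10^-17 J (from wavelength = 2120 pm, via E = hc/λ).
E_Y = 1.739·10^-17 J (from wavelength = 11.42 nm, via E = hc/λ).
Ratio = 9.370·10^-17 / 1.739·10^-17 = 5.39.

5.39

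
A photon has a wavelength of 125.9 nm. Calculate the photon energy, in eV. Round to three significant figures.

9.85 eV

Take h = 6.62607015 × 10^-34 J·s, c = 2.99792458 × 10^8 m/s, 1 eV = 1.602176634 × 10^-19 J.
In SI units: λ = 125.9 nm = 1.259 × 10^-7 m.
For a photon E = hc/λ, so E = 1.578 × 10^-18 J.
Converting to eV: E = 9.848 eV ≈ 9.85 eV.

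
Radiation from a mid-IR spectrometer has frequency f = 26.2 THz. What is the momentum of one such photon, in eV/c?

0.108 eV/c

First convert: f = 26.2 THz = 2.62e13 Hz.
The photon relation is p = hf/c, giving p = 5.791e-29 kg·m/s.
Converting to eV/c: p = 0.1084 eV/c ≈ 0.108 eV/c.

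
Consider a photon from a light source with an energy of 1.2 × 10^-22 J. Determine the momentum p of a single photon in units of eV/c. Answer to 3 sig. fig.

The photon relation is p = E/c, giving p = 4.003 × 10^-31 kg·m/s.
Converting to eV/c: p = 7.490 × 10^-4 eV/c ≈ 7.49 × 10^-4 eV/c.

7.49 × 10^-4 eV/c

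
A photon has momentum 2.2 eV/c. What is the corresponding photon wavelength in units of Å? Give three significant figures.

In SI units: p = 2.2 eV/c = 1.1757 × 10^-27 kg·m/s.
The photon relation is λ = h/p, giving λ = 5.636 × 10^-7 m.
Converting to Å: λ = 5636 Å ≈ 5640 Å.

5640 Å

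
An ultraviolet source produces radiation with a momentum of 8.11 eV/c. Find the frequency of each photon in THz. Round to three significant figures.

Convert to SI: p = 8.11 eV/c = 4.3342·10^-27 kg·m/s.
Since f = pc/h for a photon, f = 1.961·10^15 Hz.
Converting to THz: f = 1961 THz ≈ 1960 THz.

1960 THz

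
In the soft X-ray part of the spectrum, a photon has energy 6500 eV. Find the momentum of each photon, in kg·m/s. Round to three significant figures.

3.47·10^-24 kg·m/s

First convert: E = 6500 eV = 1.0414·10^-15 J.
Apply p = E/c: p = 3.474·10^-24 kg·m/s.
So p ≈ 3.47·10^-24 kg·m/s.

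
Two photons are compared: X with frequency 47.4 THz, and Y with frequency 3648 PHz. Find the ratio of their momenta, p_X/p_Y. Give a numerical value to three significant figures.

1.30 × 10^-5

p_X = 1.048 × 10^-28 kg·m/s (from frequency = 47.4 THz, via p = hf/c).
p_Y = 8.063 × 10^-24 kg·m/s (from frequency = 3648 PHz, via p = hf/c).
Ratio = 1.048 × 10^-28 / 8.063 × 10^-24 = 1.30 × 10^-5.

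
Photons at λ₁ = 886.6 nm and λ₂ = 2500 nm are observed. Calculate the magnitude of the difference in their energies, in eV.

Using E = hc/λ: E₁ = 2.2405 × 10^-19 J, E₂ = 7.9458 × 10^-20 J.
|ΔE| = |2.2405 × 10^-19 − 7.9458 × 10^-20| = 1.45 × 10^-19 J = 0.902 eV.

0.902 eV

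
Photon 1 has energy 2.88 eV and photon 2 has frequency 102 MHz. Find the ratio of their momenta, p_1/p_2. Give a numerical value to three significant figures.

6.83e6

p_1 = 1.539e-27 kg·m/s (from energy = 2.88 eV, via p = E/c).
p_2 = 2.254e-34 kg·m/s (from frequency = 102 MHz, via p = hf/c).
Ratio = 1.539e-27 / 2.254e-34 = 6.83e6.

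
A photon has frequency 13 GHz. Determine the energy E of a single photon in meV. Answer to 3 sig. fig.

Take h = 6.62607015 × 10^-34 J·s, 1 eV = 1.602176634 × 10^-19 J.
Convert to SI: f = 13 GHz = 1.3 × 10^10 Hz.
Apply E = hf: E = 8.614 × 10^-24 J.
Converting to meV: E = 0.05376 meV ≈ 0.0538 meV.

0.0538 meV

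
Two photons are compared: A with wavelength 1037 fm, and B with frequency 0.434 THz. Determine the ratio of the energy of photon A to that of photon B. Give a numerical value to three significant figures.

6.66e8

E_A = 1.916e-13 J (from wavelength = 1037 fm, via E = hc/λ).
E_B = 2.876e-22 J (from frequency = 0.434 THz, via E = hf).
Ratio = 1.916e-13 / 2.876e-22 = 6.66e8.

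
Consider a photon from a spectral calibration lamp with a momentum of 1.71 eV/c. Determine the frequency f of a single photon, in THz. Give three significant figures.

(h = 6.62607015 × 10^-34 J·s, c = 2.99792458 × 10^8 m/s, 1 eV = 1.602176634 × 10^-19 J.)
In SI units: p = 1.71 eV/c = 9.1387 × 10^-28 kg·m/s.
For a photon f = pc/h, so f = 4.135 × 10^14 Hz.
Converting to THz: f = 413.5 THz ≈ 413 THz.

413 THz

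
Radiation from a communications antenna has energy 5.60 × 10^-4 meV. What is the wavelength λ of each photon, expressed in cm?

221 cm

Use h = 6.62607015 × 10^-34 J·s, c = 2.99792458 × 10^8 m/s, 1 eV = 1.602176634 × 10^-19 J.
Convert to SI: E = 5.60 × 10^-4 meV = 8.9722 × 10^-26 J.
Since λ = hc/E for a photon, λ = 2.214 m.
Converting to cm: λ = 221.4 cm ≈ 221 cm.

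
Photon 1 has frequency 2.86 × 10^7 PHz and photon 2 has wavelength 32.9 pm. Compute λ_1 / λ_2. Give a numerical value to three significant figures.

λ_1 = 1.048 × 10^-14 m (from frequency = 2.86 × 10^7 PHz, via λ = c/f).
λ_2 = 3.290 × 10^-11 m (from wavelength = 32.9 pm, via λ given directly).
Ratio = 1.048 × 10^-14 / 3.290 × 10^-11 = 3.19 × 10^-4.

3.19 × 10^-4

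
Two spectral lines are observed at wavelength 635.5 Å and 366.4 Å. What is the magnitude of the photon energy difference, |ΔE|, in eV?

Using E = hc/λ: E₁ = 3.1258 × 10^-18 J, E₂ = 5.4215 × 10^-18 J.
|ΔE| = |3.1258 × 10^-18 − 5.4215 × 10^-18| = 2.30 × 10^-18 J = 14.3 eV.

14.3 eV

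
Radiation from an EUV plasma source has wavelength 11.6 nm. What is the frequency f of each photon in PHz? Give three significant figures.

25.8 PHz

Use c = 2.99792458 × 10^8 m/s.
Convert to SI: λ = 11.6 nm = 1.16 × 10^-8 m.
For a photon f = c/λ, so f = 2.584 × 10^16 Hz.
Converting to PHz: f = 25.84 PHz ≈ 25.8 PHz.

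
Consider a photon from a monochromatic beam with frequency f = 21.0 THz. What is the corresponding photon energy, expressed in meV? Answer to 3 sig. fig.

First convert: f = 21.0 THz = 2.10e13 Hz.
For a photon E = hf, so E = 1.391e-20 J.
Converting to meV: E = 86.85 meV ≈ 86.8 meV.

86.8 meV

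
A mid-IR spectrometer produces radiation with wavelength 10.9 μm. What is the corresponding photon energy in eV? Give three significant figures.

Take h = 6.62607015·10^-34 J·s, c = 2.99792458·10^8 m/s, 1 eV = 1.602176634·10^-19 J.
In SI units: λ = 10.9 μm = 1.09·10^-5 m.
The photon relation is E = hc/λ, giving E = 1.822·10^-20 J.
Converting to eV: E = 0.1137 eV ≈ 0.114 eV.

0.114 eV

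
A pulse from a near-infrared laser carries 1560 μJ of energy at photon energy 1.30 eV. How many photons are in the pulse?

7.49e15 photons

Per-photon energy: E = 2.083e-19 J (from energy = 1.30 eV).
N = E_total / E_photon = 0.00156 J / 2.083e-19 J = 7.49e15.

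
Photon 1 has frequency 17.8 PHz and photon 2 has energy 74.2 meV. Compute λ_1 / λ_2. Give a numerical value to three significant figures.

1.01 × 10^-3

λ_1 = 1.684 × 10^-8 m (from frequency = 17.8 PHz, via λ = c/f).
λ_2 = 1.671 × 10^-5 m (from energy = 74.2 meV, via λ = hc/E).
Ratio = 1.684 × 10^-8 / 1.671 × 10^-5 = 1.01 × 10^-3.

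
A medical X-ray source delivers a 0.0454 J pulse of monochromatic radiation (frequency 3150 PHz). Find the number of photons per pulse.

Per-photon energy: E = 2.087 × 10^-15 J (from frequency = 3150 PHz).
N = E_total / E_photon = 0.0454 J / 2.087 × 10^-15 J = 2.18 × 10^13.

2.18 × 10^13 photons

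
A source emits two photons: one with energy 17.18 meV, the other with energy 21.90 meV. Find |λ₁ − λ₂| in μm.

15.6 μm

Using λ = hc/E: λ₁ = 7.2168e-5 m, λ₂ = 5.6614e-5 m.
|Δλ| = |7.2168e-5 − 5.6614e-5| = 1.56e-5 m = 15.6 μm.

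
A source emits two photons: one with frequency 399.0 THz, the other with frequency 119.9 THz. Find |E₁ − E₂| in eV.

1.15 eV

Using E = hf: E₁ = 2.6438e-19 J, E₂ = 7.9447e-20 J.
|ΔE| = |2.6438e-19 − 7.9447e-20| = 1.85e-19 J = 1.15 eV.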